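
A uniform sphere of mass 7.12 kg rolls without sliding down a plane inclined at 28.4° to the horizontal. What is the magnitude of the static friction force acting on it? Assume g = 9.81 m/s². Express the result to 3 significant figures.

f ≈ 9.49 N

For this body I = (2/5)MR², i.e. k = I/(MR²) = 0.4.
Along the incline Mg sinθ − f = Ma, and torque about the center fR = Iα = kMR²(a/R) gives f = kMa.
Combining, a = g sinθ/(1+k) and f = kMa = kMg sinθ/(1+k).
f = 0.4 × 7.12 × 9.81 × sin28.4° / 1.4 ≈ 9.49 N.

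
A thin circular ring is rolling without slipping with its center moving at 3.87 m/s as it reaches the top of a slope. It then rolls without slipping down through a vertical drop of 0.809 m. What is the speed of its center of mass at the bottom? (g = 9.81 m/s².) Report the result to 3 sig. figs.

For this body I = MR², i.e. k = I/(MR²) = 1.
The rolling condition ω = v/R makes the rotational term ½I(v/R)² = ½kMv², so KE_total = ½(1+k)Mv² = Mv².
Conserving energy between top and bottom: Mv² = Mv₀² + Mgh, hence v² = v₀² + 2gh/(1+k).
v = √(3.87² + 2×9.81×0.809/2) = √22.91 ≈ 4.79 m/s.

v ≈ 4.79 m/s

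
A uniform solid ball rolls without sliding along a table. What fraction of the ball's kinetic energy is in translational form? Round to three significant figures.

Here I = (2/5)MR², so the shape factor k = I/(MR²) = 0.4.
With ω = v/R, KE_trans = ½Mv² and KE_rot = ½Iω² = ½kMv², so KE_total = ½(1+k)Mv².
The translational fraction is therefore 1/(1+k) = 1/1.4 ≈ 0.714.

fraction ≈ 0.714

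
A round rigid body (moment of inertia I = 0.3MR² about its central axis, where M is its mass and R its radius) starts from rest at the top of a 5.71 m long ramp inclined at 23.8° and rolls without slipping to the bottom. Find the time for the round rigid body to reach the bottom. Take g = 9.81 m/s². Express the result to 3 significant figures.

With I = 0.3MR², the ratio k = I/(MR²) is 0.3.
Along the incline Mg sinθ − f = Ma, and torque about the center fR = Iα = kMR²(a/R) gives f = kMa.
Hence a = g sinθ/(1+k) = 9.81×sin23.8°/1.3 = 3.045 m/s².
Starting from rest, L = ½at², so t = √(2L/a) = √(2×5.71/3.045) ≈ 1.94 s.

t ≈ 1.94 s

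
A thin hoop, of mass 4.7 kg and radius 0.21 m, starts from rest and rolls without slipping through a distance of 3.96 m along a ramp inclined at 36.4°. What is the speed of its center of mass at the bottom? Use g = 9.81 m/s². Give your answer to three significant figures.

Here I = MR², so the shape factor k = I/(MR²) = 1.
The rolling condition ω = v/R makes the rotational term ½I(v/R)² = ½kMv², so KE_total = ½(1+k)Mv² = Mv².
The vertical drop is h = L sinθ = 3.96 × sin36.4° = 2.35 m.
Setting Mgh = Mv² gives v = √(2gh/(1+k)) = √(2·9.81·2.35/2) ≈ 4.80 m/s.

v ≈ 4.80 m/s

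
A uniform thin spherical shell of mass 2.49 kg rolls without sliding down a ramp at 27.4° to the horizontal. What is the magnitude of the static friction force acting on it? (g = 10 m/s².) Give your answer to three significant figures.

With I = (2/3)MR², the ratio k = I/(MR²) is 2/3.
Along the incline Mg sinθ − f = Ma, and torque about the center fR = Iα = kMR²(a/R) gives f = kMa.
Combining, a = g sinθ/(1+k) and f = kMa = kMg sinθ/(1+k).
f = (2/3) × 2.49 × 10 × sin27.4° / 1.667 ≈ 4.58 N.

f ≈ 4.58 N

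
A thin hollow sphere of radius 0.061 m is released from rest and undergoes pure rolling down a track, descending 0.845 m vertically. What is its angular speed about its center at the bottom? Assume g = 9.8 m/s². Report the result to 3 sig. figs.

ω ≈ 51.7 rad/s

The moment of inertia is (2/3)MR², giving k ≡ I/(MR²) = 2/3.
Pure rolling means v = ωR; then KE = ½Mv² + ½I(v/R)² = ½(1+k)Mv² = (5/6)Mv².
Energy conservation Mgh = ½(1+k)Mv² gives v = √(2gh/(1+k)) = √(2 × 9.8 × 0.845 / 1.667) = 3.152 m/s.
The angular speed follows from ω = v/R = 3.152/0.061 ≈ 51.7 rad/s.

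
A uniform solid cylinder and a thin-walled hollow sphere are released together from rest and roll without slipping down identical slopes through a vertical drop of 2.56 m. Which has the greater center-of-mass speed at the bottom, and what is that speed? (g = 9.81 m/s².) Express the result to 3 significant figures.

For rolling without slipping, Mgh = ½(1+k)Mv² where k = I/(MR²), so v = √(2gh/(1+k)).
Uniform solid cylinder: k = 0.5, giving v = √(2×9.81×2.56/1.5) = 5.787 m/s.
Thin-walled hollow sphere: k = 2/3, giving v = √(2×9.81×2.56/1.667) = 5.49 m/s.
The smaller k wins: the uniform solid cylinder, at ≈ 5.79 m/s.

the uniform solid cylinder, at v ≈ 5.79 m/s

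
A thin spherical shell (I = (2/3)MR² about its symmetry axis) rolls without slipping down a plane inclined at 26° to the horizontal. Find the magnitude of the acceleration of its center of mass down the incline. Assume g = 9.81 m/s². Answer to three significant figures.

a ≈ 2.58 m/s²

The moment of inertia is (2/3)MR², giving k ≡ I/(MR²) = 2/3.
Newton's second law down the slope: Mg sinθ − f = Ma. The torque equation fR = Iα (with α = a/R) gives f = kMa.
Eliminating f: Mg sinθ = (1+k)Ma, so a = g sinθ/(1+k) = 9.81 × sin26° / 1.667 ≈ 2.58 m/s².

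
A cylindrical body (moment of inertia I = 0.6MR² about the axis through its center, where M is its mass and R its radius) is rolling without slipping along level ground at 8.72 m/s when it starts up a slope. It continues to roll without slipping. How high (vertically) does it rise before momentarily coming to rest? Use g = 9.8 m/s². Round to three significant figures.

The moment of inertia is 0.6MR², giving k ≡ I/(MR²) = 0.6.
Since it rolls without slipping, ω = v/R and KE = ½Mv² + ½Iω² = ½(1+k)Mv² = (4/5)Mv².
At the top the kinetic energy is zero, so (4/5)Mv₀² = Mgh.
Thus h = (1+k)v₀²/(2g) = 1.6 × 8.72² / (2 × 9.8) ≈ 6.21 m.

h ≈ 6.21 m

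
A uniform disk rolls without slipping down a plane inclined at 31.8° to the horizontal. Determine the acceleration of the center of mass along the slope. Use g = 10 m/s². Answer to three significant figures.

a ≈ 3.51 m/s²

For this body I = (1/2)MR², i.e. k = I/(MR²) = 0.5.
Translational: Mg sinθ − f = Ma. Rotational about the CM: fR = Iα = kMRa, so f = kMa.
Eliminating f: Mg sinθ = (1+k)Ma, so a = g sinθ/(1+k) = 10 × sin31.8° / 1.5 ≈ 3.51 m/s².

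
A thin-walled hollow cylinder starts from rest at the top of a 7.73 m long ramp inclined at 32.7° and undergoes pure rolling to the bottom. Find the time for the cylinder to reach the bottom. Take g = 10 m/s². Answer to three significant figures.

The moment of inertia is MR², giving k ≡ I/(MR²) = 1.
Newton's second law down the slope: Mg sinθ − f = Ma. The torque equation fR = Iα (with α = a/R) gives f = kMa.
Hence a = g sinθ/(1+k) = 10×sin32.7°/2 = 2.701 m/s².
With constant a from rest, t = √(2L/a) = √(2·7.73/2.701) ≈ 2.39 s.

t ≈ 2.39 s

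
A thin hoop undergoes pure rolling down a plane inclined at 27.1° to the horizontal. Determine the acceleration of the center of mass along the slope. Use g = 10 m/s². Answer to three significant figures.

a ≈ 2.28 m/s²

The moment of inertia is MR², giving k ≡ I/(MR²) = 1.
Translational: Mg sinθ − f = Ma. Rotational about the CM: fR = Iα = kMRa, so f = kMa.
Eliminating f: Mg sinθ = (1+k)Ma, so a = g sinθ/(1+k) = 10 × sin27.1° / 2 ≈ 2.28 m/s².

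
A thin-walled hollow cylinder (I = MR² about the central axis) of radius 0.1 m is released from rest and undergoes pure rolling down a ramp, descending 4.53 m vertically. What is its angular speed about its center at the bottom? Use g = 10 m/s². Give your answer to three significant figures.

ω ≈ 67.3 rad/s

For this body I = MR², i.e. k = I/(MR²) = 1.
The rolling condition ω = v/R makes the rotational term ½I(v/R)² = ½kMv², so KE_total = ½(1+k)Mv² = Mv².
Energy conservation Mgh = ½(1+k)Mv² gives v = √(2gh/(1+k)) = √(2 × 10 × 4.53 / 2) = 6.731 m/s.
Then ω = v/R = 6.731 / 0.1 ≈ 67.3 rad/s.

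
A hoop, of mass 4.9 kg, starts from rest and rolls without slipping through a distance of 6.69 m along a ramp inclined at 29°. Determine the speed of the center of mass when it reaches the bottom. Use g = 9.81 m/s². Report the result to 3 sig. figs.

v ≈ 5.64 m/s

The moment of inertia is MR², giving k ≡ I/(MR²) = 1.
The rolling condition ω = v/R makes the rotational term ½I(v/R)² = ½kMv², so KE_total = ½(1+k)Mv² = Mv².
The vertical drop is h = L sinθ = 6.69 × sin29° = 3.243 m.
Setting Mgh = Mv² gives v = √(2gh/(1+k)) = √(2·9.81·3.243/2) ≈ 5.64 m/s.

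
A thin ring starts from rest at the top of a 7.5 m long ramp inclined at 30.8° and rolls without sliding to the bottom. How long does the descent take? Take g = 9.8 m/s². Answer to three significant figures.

t ≈ 2.45 s

The moment of inertia is MR², giving k ≡ I/(MR²) = 1.
Along the incline Mg sinθ − f = Ma, and torque about the center fR = Iα = kMR²(a/R) gives f = kMa.
Hence a = g sinθ/(1+k) = 9.8×sin30.8°/2 = 2.509 m/s².
Starting from rest, L = ½at², so t = √(2L/a) = √(2×7.5/2.509) ≈ 2.45 s.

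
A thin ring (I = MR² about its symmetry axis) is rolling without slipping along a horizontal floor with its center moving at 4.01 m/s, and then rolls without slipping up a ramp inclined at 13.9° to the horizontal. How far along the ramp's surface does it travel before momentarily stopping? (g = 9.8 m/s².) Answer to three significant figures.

d ≈ 6.83 m

With I = MR², the ratio k = I/(MR²) is 1.
Since it rolls without slipping, ω = v/R and KE = ½Mv² + ½Iω² = ½(1+k)Mv² = Mv².
Setting this equal to Mgh gives the vertical rise h = (1+k)v₀²/(2g) = 2×4.01²/(2×9.8) = 1.641 m.
Along the incline, d = h/sinθ = 1.641/sin13.9° ≈ 6.83 m.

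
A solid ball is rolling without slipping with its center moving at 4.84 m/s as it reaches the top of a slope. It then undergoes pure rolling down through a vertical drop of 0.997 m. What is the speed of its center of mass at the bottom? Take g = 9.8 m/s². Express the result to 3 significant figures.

With I = (2/5)MR², the ratio k = I/(MR²) is 0.4.
Since it rolls without slipping, ω = v/R and KE = ½Mv² + ½Iω² = ½(1+k)Mv² = (7/10)Mv².
Energy conservation: (7/10)Mv₀² + Mgh = (7/10)Mv², so v² = v₀² + 2gh/(1+k).
v = √(4.84² + 2×9.8×0.997/1.4) = √37.38 ≈ 6.11 m/s.

v ≈ 6.11 m/s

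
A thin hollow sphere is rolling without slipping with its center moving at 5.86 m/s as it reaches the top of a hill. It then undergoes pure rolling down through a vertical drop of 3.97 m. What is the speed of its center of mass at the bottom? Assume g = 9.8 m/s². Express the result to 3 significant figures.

v ≈ 9.00 m/s

For this body I = (2/3)MR², i.e. k = I/(MR²) = 2/3.
Since it rolls without slipping, ω = v/R and KE = ½Mv² + ½Iω² = ½(1+k)Mv² = (5/6)Mv².
Energy conservation: (5/6)Mv₀² + Mgh = (5/6)Mv², so v² = v₀² + 2gh/(1+k).
v = √(5.86² + 2×9.8×3.97/1.667) = √81.03 ≈ 9.00 m/s.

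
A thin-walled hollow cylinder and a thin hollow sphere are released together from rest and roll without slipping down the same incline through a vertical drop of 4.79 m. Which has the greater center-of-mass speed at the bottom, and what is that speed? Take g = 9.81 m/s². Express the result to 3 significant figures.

For rolling without slipping, Mgh = ½(1+k)Mv² where k = I/(MR²), so v = √(2gh/(1+k)).
Thin-walled hollow cylinder: k = 1, giving v = √(2×9.81×4.79/2) = 6.855 m/s.
Thin hollow sphere: k = 2/3, giving v = √(2×9.81×4.79/1.667) = 7.509 m/s.
The smaller k wins: the thin hollow sphere, at ≈ 7.51 m/s.

the thin hollow sphere, at v ≈ 7.51 m/s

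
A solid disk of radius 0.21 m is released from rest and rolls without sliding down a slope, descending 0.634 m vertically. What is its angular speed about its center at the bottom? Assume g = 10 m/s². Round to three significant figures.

For this body I = (1/2)MR², i.e. k = I/(MR²) = 0.5.
The rolling condition ω = v/R makes the rotational term ½I(v/R)² = ½kMv², so KE_total = ½(1+k)Mv² = (3/4)Mv².
Energy conservation Mgh = ½(1+k)Mv² gives v = √(2gh/(1+k)) = √(2 × 10 × 0.634 / 1.5) = 2.907 m/s.
Then ω = v/R = 2.907 / 0.21 ≈ 13.8 rad/s.

ω ≈ 13.8 rad/s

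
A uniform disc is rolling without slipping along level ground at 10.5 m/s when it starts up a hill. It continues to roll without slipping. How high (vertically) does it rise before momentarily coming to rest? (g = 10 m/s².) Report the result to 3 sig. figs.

The moment of inertia is (1/2)MR², giving k ≡ I/(MR²) = 0.5.
Pure rolling means v = ωR; then KE = ½Mv² + ½I(v/R)² = ½(1+k)Mv² = (3/4)Mv².
At the top the kinetic energy is zero, so (3/4)Mv₀² = Mgh.
Thus h = (1+k)v₀²/(2g) = 1.5 × 10.5² / (2 × 10) ≈ 8.27 m.

h ≈ 8.27 m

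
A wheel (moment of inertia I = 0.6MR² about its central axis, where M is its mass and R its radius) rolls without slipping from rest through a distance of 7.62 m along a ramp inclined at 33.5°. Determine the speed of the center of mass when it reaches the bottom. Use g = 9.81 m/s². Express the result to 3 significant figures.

Here I = 0.6MR², so the shape factor k = I/(MR²) = 0.6.
The rolling condition ω = v/R makes the rotational term ½I(v/R)² = ½kMv², so KE_total = ½(1+k)Mv² = (4/5)Mv².
The vertical drop is h = L sinθ = 7.62 × sin33.5° = 4.206 m.
Energy conservation: Mgh = (4/5)Mv², so v = √(2gh/(1+k)) = √(2 × 9.81 × 4.206 / 1.6) ≈ 7.18 m/s.

v ≈ 7.18 m/s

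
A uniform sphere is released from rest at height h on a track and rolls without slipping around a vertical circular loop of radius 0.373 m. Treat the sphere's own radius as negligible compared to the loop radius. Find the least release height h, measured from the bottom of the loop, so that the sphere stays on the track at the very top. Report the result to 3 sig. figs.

h_min ≈ 1.01 m

With I = (2/5)MR², the ratio k = I/(MR²) is 0.4.
At the top of the loop, the minimum-contact condition is Mg = Mv_top²/r, so v_top² = gr.
With ω = v/R, the kinetic energy at speed v is ½(1+k)Mv² = (7/10)Mv².
Energy conservation from release (height h) to the top (height 2r): Mgh = Mg(2r) + (7/10)M·gr.
Thus h_min = 2r + (1+k)r/2 = r(2 + 1.4/2) = 0.373 × 2.7 ≈ 1.01 m.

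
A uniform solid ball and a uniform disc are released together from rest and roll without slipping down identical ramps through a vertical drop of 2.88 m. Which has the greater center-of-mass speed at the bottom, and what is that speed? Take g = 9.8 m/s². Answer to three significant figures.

For rolling without slipping, Mgh = ½(1+k)Mv² where k = I/(MR²), so v = √(2gh/(1+k)).
Uniform solid ball: k = 0.4, giving v = √(2×9.8×2.88/1.4) = 6.35 m/s.
Uniform disc: k = 0.5, giving v = √(2×9.8×2.88/1.5) = 6.134 m/s.
The smaller k wins: the uniform solid ball, at ≈ 6.35 m/s.

the uniform solid ball, at v ≈ 6.35 m/s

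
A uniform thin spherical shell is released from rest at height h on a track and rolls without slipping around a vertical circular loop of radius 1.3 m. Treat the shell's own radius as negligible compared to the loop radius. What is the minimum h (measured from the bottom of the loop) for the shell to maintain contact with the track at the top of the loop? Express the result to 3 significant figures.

The moment of inertia is (2/3)MR², giving k ≡ I/(MR²) = 2/3.
At the top of the loop, the minimum-contact condition is Mg = Mv_top²/r, so v_top² = gr.
With ω = v/R, the kinetic energy at speed v is ½(1+k)Mv² = (5/6)Mv².
Energy conservation from release (height h) to the top (height 2r): Mgh = Mg(2r) + (5/6)M·gr.
Thus h_min = 2r + (1+k)r/2 = r(2 + 1.667/2) = 1.3 × 2.833 ≈ 3.68 m.

h_min ≈ 3.68 m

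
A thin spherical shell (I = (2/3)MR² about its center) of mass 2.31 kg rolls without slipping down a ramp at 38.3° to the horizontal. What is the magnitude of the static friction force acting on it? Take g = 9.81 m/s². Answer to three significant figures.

With I = (2/3)MR², the ratio k = I/(MR²) is 2/3.
Along the incline Mg sinθ − f = Ma, and torque about the center fR = Iα = kMR²(a/R) gives f = kMa.
Combining, a = g sinθ/(1+k) and f = kMa = kMg sinθ/(1+k).
f = (2/3) × 2.31 × 9.81 × sin38.3° / 1.667 ≈ 5.62 N.

f ≈ 5.62 N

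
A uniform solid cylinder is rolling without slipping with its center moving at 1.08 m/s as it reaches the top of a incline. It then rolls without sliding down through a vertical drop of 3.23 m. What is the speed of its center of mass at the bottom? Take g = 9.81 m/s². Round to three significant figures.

The moment of inertia is (1/2)MR², giving k ≡ I/(MR²) = 0.5.
Pure rolling means v = ωR; then KE = ½Mv² + ½I(v/R)² = ½(1+k)Mv² = (3/4)Mv².
Conserving energy between top and bottom: (3/4)Mv² = (3/4)Mv₀² + Mgh, hence v² = v₀² + 2gh/(1+k).
v = √(1.08² + 2×9.81×3.23/1.5) = √43.41 ≈ 6.59 m/s.

v ≈ 6.59 m/s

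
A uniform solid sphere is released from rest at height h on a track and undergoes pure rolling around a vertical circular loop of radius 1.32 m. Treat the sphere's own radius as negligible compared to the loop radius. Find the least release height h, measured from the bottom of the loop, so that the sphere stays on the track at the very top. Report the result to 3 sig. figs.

With I = (2/5)MR², the ratio k = I/(MR²) is 0.4.
At the top, contact is just lost when gravity alone supplies the centripetal force: Mg = Mv_top²/r, i.e. v_top² = gr.
With ω = v/R, the kinetic energy at speed v is ½(1+k)Mv² = (7/10)Mv².
Energy conservation from release (height h) to the top (height 2r): Mgh = Mg(2r) + (7/10)M·gr.
Thus h_min = 2r + (1+k)r/2 = r(2 + 1.4/2) = 1.32 × 2.7 ≈ 3.56 m.

h_min ≈ 3.56 m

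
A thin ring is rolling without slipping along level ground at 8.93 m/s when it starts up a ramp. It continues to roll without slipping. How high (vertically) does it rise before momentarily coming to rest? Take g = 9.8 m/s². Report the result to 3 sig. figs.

h ≈ 8.14 m

Here I = MR², so the shape factor k = I/(MR²) = 1.
Pure rolling means v = ωR; then KE = ½Mv² + ½I(v/R)² = ½(1+k)Mv² = Mv².
All of this converts to potential energy at the highest point: Mv₀² = Mgh.
Thus h = (1+k)v₀²/(2g) = 2 × 8.93² / (2 × 9.8) ≈ 8.14 m.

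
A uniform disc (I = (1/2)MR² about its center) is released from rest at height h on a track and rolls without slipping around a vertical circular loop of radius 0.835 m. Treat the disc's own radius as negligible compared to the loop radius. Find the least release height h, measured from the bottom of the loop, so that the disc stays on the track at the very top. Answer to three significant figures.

With I = (1/2)MR², the ratio k = I/(MR²) is 0.5.
At the top, contact is just lost when gravity alone supplies the centripetal force: Mg = Mv_top²/r, i.e. v_top² = gr.
With ω = v/R, the kinetic energy at speed v is ½(1+k)Mv² = (3/4)Mv².
Energy conservation from release (height h) to the top (height 2r): Mgh = Mg(2r) + (3/4)M·gr.
Thus h_min = 2r + (1+k)r/2 = r(2 + 1.5/2) = 0.835 × 2.75 ≈ 2.30 m.

h_min ≈ 2.30 m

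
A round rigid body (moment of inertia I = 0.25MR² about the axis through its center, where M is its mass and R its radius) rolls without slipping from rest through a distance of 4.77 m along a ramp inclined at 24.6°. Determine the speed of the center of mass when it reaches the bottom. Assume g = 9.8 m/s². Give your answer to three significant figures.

v ≈ 5.58 m/s

With I = 0.25MR², the ratio k = I/(MR²) is 0.25.
The rolling condition ω = v/R makes the rotational term ½I(v/R)² = ½kMv², so KE_total = ½(1+k)Mv² = (5/8)Mv².
The vertical drop is h = L sinθ = 4.77 × sin24.6° = 1.986 m.
Energy conservation: Mgh = (5/8)Mv², so v = √(2gh/(1+k)) = √(2 × 9.8 × 1.986 / 1.25) ≈ 5.58 m/s.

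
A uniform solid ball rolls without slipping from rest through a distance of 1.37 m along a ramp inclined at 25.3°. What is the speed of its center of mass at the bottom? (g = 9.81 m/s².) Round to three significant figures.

v ≈ 2.86 m/s

Here I = (2/5)MR², so the shape factor k = I/(MR²) = 0.4.
The rolling condition ω = v/R makes the rotational term ½I(v/R)² = ½kMv², so KE_total = ½(1+k)Mv² = (7/10)Mv².
The vertical drop is h = L sinθ = 1.37 × sin25.3° = 0.5855 m.
Setting Mgh = (7/10)Mv² gives v = √(2gh/(1+k)) = √(2·9.81·0.5855/1.4) ≈ 2.86 m/s.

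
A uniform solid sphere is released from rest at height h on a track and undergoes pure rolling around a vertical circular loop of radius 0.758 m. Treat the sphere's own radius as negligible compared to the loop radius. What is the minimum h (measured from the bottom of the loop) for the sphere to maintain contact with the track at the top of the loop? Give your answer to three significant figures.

For this body I = (2/5)MR², i.e. k = I/(MR²) = 0.4.
At the top of the loop, the minimum-contact condition is Mg = Mv_top²/r, so v_top² = gr.
With ω = v/R, the kinetic energy at speed v is ½(1+k)Mv² = (7/10)Mv².
Energy conservation from release (height h) to the top (height 2r): Mgh = Mg(2r) + (7/10)M·gr.
Thus h_min = 2r + (1+k)r/2 = r(2 + 1.4/2) = 0.758 × 2.7 ≈ 2.05 m.

h_min ≈ 2.05 m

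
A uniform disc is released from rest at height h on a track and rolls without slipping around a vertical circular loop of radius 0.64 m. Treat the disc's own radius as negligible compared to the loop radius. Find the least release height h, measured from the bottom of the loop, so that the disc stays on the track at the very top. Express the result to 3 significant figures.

With I = (1/2)MR², the ratio k = I/(MR²) is 0.5.
At the top of the loop, the minimum-contact condition is Mg = Mv_top²/r, so v_top² = gr.
With ω = v/R, the kinetic energy at speed v is ½(1+k)Mv² = (3/4)Mv².
Energy conservation from release (height h) to the top (height 2r): Mgh = Mg(2r) + (3/4)M·gr.
Thus h_min = 2r + (1+k)r/2 = r(2 + 1.5/2) = 0.64 × 2.75 ≈ 1.76 m.

h_min ≈ 1.76 m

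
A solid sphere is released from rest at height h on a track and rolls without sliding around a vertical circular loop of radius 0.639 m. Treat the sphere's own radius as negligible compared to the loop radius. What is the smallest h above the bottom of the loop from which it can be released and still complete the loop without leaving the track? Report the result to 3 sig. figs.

The moment of inertia is (2/5)MR², giving k ≡ I/(MR²) = 0.4.
At the top, contact is just lost when gravity alone supplies the centripetal force: Mg = Mv_top²/r, i.e. v_top² = gr.
With ω = v/R, the kinetic energy at speed v is ½(1+k)Mv² = (7/10)Mv².
Energy conservation from release (height h) to the top (height 2r): Mgh = Mg(2r) + (7/10)M·gr.
Thus h_min = 2r + (1+k)r/2 = r(2 + 1.4/2) = 0.639 × 2.7 ≈ 1.73 m.

h_min ≈ 1.73 m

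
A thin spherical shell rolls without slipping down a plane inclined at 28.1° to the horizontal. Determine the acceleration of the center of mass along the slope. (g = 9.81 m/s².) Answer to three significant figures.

For this body I = (2/3)MR², i.e. k = I/(MR²) = 2/3.
Newton's second law down the slope: Mg sinθ − f = Ma. The torque equation fR = Iα (with α = a/R) gives f = kMa.
Eliminating f: Mg sinθ = (1+k)Ma, so a = g sinθ/(1+k) = 9.81 × sin28.1° / 1.667 ≈ 2.77 m/s².

a ≈ 2.77 m/s²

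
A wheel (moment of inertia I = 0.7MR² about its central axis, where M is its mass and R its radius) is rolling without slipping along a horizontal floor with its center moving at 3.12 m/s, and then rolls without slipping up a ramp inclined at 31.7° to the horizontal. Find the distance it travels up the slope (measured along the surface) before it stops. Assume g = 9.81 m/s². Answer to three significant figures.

Here I = 0.7MR², so the shape factor k = I/(MR²) = 0.7.
Pure rolling means v = ωR; then KE = ½Mv² + ½I(v/R)² = ½(1+k)Mv² = (17/20)Mv².
Setting this equal to Mgh gives the vertical rise h = (1+k)v₀²/(2g) = 1.7×3.12²/(2×9.81) = 0.8434 m.
The distance along the slope is d = h/sinθ = 0.8434/sin31.7° ≈ 1.61 m.

d ≈ 1.61 m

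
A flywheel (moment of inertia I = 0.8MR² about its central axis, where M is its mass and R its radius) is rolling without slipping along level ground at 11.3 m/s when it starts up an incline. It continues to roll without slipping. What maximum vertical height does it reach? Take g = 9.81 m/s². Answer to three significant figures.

h ≈ 11.7 m

For this body I = 0.8MR², i.e. k = I/(MR²) = 0.8.
Rolling without slipping gives ω = v/R, so the total kinetic energy is ½Mv² + ½Iω² = ½(1+k)Mv² = (9/10)Mv².
All of this converts to potential energy at the highest point: (9/10)Mv₀² = Mgh.
Thus h = (1+k)v₀²/(2g) = 1.8 × 11.3² / (2 × 9.81) ≈ 11.7 m.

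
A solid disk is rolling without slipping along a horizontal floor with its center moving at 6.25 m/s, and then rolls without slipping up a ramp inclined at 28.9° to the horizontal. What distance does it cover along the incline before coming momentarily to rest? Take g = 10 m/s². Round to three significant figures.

With I = (1/2)MR², the ratio k = I/(MR²) is 0.5.
Since it rolls without slipping, ω = v/R and KE = ½Mv² + ½Iω² = ½(1+k)Mv² = (3/4)Mv².
Setting this equal to Mgh gives the vertical rise h = (1+k)v₀²/(2g) = 1.5×6.25²/(2×10) = 2.93 m.
The distance along the slope is d = h/sinθ = 2.93/sin28.9° ≈ 6.06 m.

d ≈ 6.06 m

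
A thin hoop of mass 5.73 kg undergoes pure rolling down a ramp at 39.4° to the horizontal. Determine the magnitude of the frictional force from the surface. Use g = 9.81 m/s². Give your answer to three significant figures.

The moment of inertia is MR², giving k ≡ I/(MR²) = 1.
Newton's second law down the slope: Mg sinθ − f = Ma. The torque equation fR = Iα (with α = a/R) gives f = kMa.
Combining, a = g sinθ/(1+k) and f = kMa = kMg sinθ/(1+k).
f = 1 × 5.73 × 9.81 × sin39.4° / 2 ≈ 17.8 N.

f ≈ 17.8 N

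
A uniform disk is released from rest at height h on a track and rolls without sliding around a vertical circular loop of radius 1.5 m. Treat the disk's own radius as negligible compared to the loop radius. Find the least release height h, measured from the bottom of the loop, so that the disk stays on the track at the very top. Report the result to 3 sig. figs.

The moment of inertia is (1/2)MR², giving k ≡ I/(MR²) = 0.5.
At the top of the loop, the minimum-contact condition is Mg = Mv_top²/r, so v_top² = gr.
With ω = v/R, the kinetic energy at speed v is ½(1+k)Mv² = (3/4)Mv².
Energy conservation from release (height h) to the top (height 2r): Mgh = Mg(2r) + (3/4)M·gr.
Thus h_min = 2r + (1+k)r/2 = r(2 + 1.5/2) = 1.5 × 2.75 ≈ 4.13 m.

h_min ≈ 4.13 m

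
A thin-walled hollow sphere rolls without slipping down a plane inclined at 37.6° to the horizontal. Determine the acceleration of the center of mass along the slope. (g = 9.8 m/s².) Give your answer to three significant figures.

a ≈ 3.59 m/s²

Here I = (2/3)MR², so the shape factor k = I/(MR²) = 2/3.
Newton's second law down the slope: Mg sinθ − f = Ma. The torque equation fR = Iα (with α = a/R) gives f = kMa.
Eliminating f: Mg sinθ = (1+k)Ma, so a = g sinθ/(1+k) = 9.8 × sin37.6° / 1.667 ≈ 3.59 m/s².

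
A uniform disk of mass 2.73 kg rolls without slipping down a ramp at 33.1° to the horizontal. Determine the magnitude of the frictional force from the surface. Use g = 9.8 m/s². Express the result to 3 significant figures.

For this body I = (1/2)MR², i.e. k = I/(MR²) = 0.5.
Newton's second law down the slope: Mg sinθ − f = Ma. The torque equation fR = Iα (with α = a/R) gives f = kMa.
Combining, a = g sinθ/(1+k) and f = kMa = kMg sinθ/(1+k).
f = 0.5 × 2.73 × 9.8 × sin33.1° / 1.5 ≈ 4.87 N.

f ≈ 4.87 N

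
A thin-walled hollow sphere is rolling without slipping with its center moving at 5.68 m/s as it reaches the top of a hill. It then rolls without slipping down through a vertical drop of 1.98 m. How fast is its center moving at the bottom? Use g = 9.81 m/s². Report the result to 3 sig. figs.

Here I = (2/3)MR², so the shape factor k = I/(MR²) = 2/3.
Pure rolling means v = ωR; then KE = ½Mv² + ½I(v/R)² = ½(1+k)Mv² = (5/6)Mv².
Energy conservation: (5/6)Mv₀² + Mgh = (5/6)Mv², so v² = v₀² + 2gh/(1+k).
v = √(5.68² + 2×9.81×1.98/1.667) = √55.57 ≈ 7.45 m/s.

v ≈ 7.45 m/s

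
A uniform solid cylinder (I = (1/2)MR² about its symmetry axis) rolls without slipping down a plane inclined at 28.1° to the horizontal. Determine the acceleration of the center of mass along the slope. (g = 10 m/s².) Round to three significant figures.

a ≈ 3.14 m/s²

The moment of inertia is (1/2)MR², giving k ≡ I/(MR²) = 0.5.
Along the incline Mg sinθ − f = Ma, and torque about the center fR = Iα = kMR²(a/R) gives f = kMa.
Eliminating f: Mg sinθ = (1+k)Ma, so a = g sinθ/(1+k) = 10 × sin28.1° / 1.5 ≈ 3.14 m/s².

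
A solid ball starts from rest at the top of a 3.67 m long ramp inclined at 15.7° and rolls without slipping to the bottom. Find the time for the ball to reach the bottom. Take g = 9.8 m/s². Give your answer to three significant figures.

The moment of inertia is (2/5)MR², giving k ≡ I/(MR²) = 0.4.
Along the incline Mg sinθ − f = Ma, and torque about the center fR = Iα = kMR²(a/R) gives f = kMa.
Hence a = g sinθ/(1+k) = 9.8×sin15.7°/1.4 = 1.894 m/s².
With constant a from rest, t = √(2L/a) = √(2·3.67/1.894) ≈ 1.97 s.

t ≈ 1.97 s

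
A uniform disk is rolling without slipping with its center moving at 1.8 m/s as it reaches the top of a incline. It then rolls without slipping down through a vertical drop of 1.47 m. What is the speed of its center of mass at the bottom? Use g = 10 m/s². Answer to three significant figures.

Here I = (1/2)MR², so the shape factor k = I/(MR²) = 0.5.
Since it rolls without slipping, ω = v/R and KE = ½Mv² + ½Iω² = ½(1+k)Mv² = (3/4)Mv².
Conserving energy between top and bottom: (3/4)Mv² = (3/4)Mv₀² + Mgh, hence v² = v₀² + 2gh/(1+k).
v = √(1.8² + 2×10×1.47/1.5) = √22.84 ≈ 4.78 m/s.

v ≈ 4.78 m/s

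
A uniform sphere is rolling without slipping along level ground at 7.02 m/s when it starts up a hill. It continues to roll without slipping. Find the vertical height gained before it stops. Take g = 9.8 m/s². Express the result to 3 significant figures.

h ≈ 3.52 m

With I = (2/5)MR², the ratio k = I/(MR²) is 0.4.
Since it rolls without slipping, ω = v/R and KE = ½Mv² + ½Iω² = ½(1+k)Mv² = (7/10)Mv².
At the top the kinetic energy is zero, so (7/10)Mv₀² = Mgh.
Thus h = (1+k)v₀²/(2g) = 1.4 × 7.02² / (2 × 9.8) ≈ 3.52 m.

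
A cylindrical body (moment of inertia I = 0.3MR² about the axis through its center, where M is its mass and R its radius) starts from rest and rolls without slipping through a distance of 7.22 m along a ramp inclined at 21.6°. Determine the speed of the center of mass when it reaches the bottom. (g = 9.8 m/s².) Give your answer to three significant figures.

v ≈ 6.33 m/s

For this body I = 0.3MR², i.e. k = I/(MR²) = 0.3.
Rolling without slipping gives ω = v/R, so the total kinetic energy is ½Mv² + ½Iω² = ½(1+k)Mv² = (13/20)Mv².
The vertical drop is h = L sinθ = 7.22 × sin21.6° = 2.658 m.
Setting Mgh = (13/20)Mv² gives v = √(2gh/(1+k)) = √(2·9.8·2.658/1.3) ≈ 6.33 m/s.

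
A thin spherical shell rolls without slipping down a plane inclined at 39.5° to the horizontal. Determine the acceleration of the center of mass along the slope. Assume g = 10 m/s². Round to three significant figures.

a ≈ 3.82 m/s²

For this body I = (2/3)MR², i.e. k = I/(MR²) = 2/3.
Newton's second law down the slope: Mg sinθ − f = Ma. The torque equation fR = Iα (with α = a/R) gives f = kMa.
Eliminating f: Mg sinθ = (1+k)Ma, so a = g sinθ/(1+k) = 10 × sin39.5° / 1.667 ≈ 3.82 m/s².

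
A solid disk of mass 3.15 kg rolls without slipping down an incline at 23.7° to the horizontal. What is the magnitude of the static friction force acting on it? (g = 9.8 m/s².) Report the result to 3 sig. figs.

For this body I = (1/2)MR², i.e. k = I/(MR²) = 0.5.
Newton's second law down the slope: Mg sinθ − f = Ma. The torque equation fR = Iα (with α = a/R) gives f = kMa.
Combining, a = g sinθ/(1+k) and f = kMa = kMg sinθ/(1+k).
f = 0.5 × 3.15 × 9.8 × sin23.7° / 1.5 ≈ 4.14 N.

f ≈ 4.14 N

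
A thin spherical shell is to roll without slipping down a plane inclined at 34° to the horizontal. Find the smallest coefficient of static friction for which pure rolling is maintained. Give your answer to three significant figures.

The moment of inertia is (2/3)MR², giving k ≡ I/(MR²) = 2/3.
Translational: Mg sinθ − f = Ma. Rotational about the CM: fR = Iα = kMRa, so f = kMa.
These give a = g sinθ/(1+k) and the required friction f = kMg sinθ/(1+k).
With N = Mg cosθ, the no-slip condition f ≤ μN gives μ_min = f/N = k tanθ/(1+k).
μ_min = (2/3) × tan34° / 1.667 ≈ 0.270.

μ_min ≈ 0.270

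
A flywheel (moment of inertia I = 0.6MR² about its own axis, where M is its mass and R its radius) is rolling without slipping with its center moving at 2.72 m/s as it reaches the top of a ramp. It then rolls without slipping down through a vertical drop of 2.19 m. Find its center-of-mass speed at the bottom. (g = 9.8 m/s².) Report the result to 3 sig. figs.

v ≈ 5.85 m/s

With I = 0.6MR², the ratio k = I/(MR²) is 0.6.
The rolling condition ω = v/R makes the rotational term ½I(v/R)² = ½kMv², so KE_total = ½(1+k)Mv² = (4/5)Mv².
Energy conservation: (4/5)Mv₀² + Mgh = (4/5)Mv², so v² = v₀² + 2gh/(1+k).
v = √(2.72² + 2×9.8×2.19/1.6) = √34.23 ≈ 5.85 m/s.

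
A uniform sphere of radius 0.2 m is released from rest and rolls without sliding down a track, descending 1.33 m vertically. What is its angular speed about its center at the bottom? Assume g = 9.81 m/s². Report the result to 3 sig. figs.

ω ≈ 21.6 rad/s

Here I = (2/5)MR², so the shape factor k = I/(MR²) = 0.4.
Pure rolling means v = ωR; then KE = ½Mv² + ½I(v/R)² = ½(1+k)Mv² = (7/10)Mv².
Energy conservation Mgh = ½(1+k)Mv² gives v = √(2gh/(1+k)) = √(2 × 9.81 × 1.33 / 1.4) = 4.317 m/s.
Then ω = v/R = 4.317 / 0.2 ≈ 21.6 rad/s.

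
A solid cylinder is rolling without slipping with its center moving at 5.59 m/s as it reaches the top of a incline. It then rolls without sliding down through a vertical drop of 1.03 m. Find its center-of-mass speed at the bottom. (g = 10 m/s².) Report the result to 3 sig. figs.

For this body I = (1/2)MR², i.e. k = I/(MR²) = 0.5.
Rolling without slipping gives ω = v/R, so the total kinetic energy is ½Mv² + ½Iω² = ½(1+k)Mv² = (3/4)Mv².
Energy conservation: (3/4)Mv₀² + Mgh = (3/4)Mv², so v² = v₀² + 2gh/(1+k).
v = √(5.59² + 2×10×1.03/1.5) = √44.98 ≈ 6.71 m/s.

v ≈ 6.71 m/s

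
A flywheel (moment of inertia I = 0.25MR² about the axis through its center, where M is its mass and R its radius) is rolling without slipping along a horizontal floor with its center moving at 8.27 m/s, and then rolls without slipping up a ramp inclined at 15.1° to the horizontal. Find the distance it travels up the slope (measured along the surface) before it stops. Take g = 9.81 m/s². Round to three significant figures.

Here I = 0.25MR², so the shape factor k = I/(MR²) = 0.25.
Rolling without slipping gives ω = v/R, so the total kinetic energy is ½Mv² + ½Iω² = ½(1+k)Mv² = (5/8)Mv².
Setting this equal to Mgh gives the vertical rise h = (1+k)v₀²/(2g) = 1.25×8.27²/(2×9.81) = 4.357 m.
The distance along the slope is d = h/sinθ = 4.357/sin15.1° ≈ 16.7 m.

d ≈ 16.7 m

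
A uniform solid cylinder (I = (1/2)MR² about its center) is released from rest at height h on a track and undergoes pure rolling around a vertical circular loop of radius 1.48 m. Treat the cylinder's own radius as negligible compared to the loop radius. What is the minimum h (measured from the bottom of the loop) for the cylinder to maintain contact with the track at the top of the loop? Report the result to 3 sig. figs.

h_min ≈ 4.07 m

For this body I = (1/2)MR², i.e. k = I/(MR²) = 0.5.
At the top of the loop, the minimum-contact condition is Mg = Mv_top²/r, so v_top² = gr.
With ω = v/R, the kinetic energy at speed v is ½(1+k)Mv² = (3/4)Mv².
Energy conservation from release (height h) to the top (height 2r): Mgh = Mg(2r) + (3/4)M·gr.
Thus h_min = 2r + (1+k)r/2 = r(2 + 1.5/2) = 1.48 × 2.75 ≈ 4.07 m.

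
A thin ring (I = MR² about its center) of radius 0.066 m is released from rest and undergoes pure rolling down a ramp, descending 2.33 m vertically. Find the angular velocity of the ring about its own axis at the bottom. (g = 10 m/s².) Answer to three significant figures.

Here I = MR², so the shape factor k = I/(MR²) = 1.
Rolling without slipping gives ω = v/R, so the total kinetic energy is ½Mv² + ½Iω² = ½(1+k)Mv² = Mv².
Energy conservation Mgh = ½(1+k)Mv² gives v = √(2gh/(1+k)) = √(2 × 10 × 2.33 / 2) = 4.827 m/s.
The angular speed follows from ω = v/R = 4.827/0.066 ≈ 73.1 rad/s.

ω ≈ 73.1 rad/s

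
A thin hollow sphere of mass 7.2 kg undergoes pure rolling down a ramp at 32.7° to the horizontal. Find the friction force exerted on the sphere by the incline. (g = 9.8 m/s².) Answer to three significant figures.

For this body I = (2/3)MR², i.e. k = I/(MR²) = 2/3.
Along the incline Mg sinθ − f = Ma, and torque about the center fR = Iα = kMR²(a/R) gives f = kMa.
Combining, a = g sinθ/(1+k) and f = kMa = kMg sinθ/(1+k).
f = (2/3) × 7.2 × 9.8 × sin32.7° / 1.667 ≈ 15.2 N.

f ≈ 15.2 N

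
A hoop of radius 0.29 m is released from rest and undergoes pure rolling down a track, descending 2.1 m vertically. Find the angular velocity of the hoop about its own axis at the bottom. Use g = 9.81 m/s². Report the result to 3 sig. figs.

ω ≈ 15.7 rad/s

The moment of inertia is MR², giving k ≡ I/(MR²) = 1.
The rolling condition ω = v/R makes the rotational term ½I(v/R)² = ½kMv², so KE_total = ½(1+k)Mv² = Mv².
Energy conservation Mgh = ½(1+k)Mv² gives v = √(2gh/(1+k)) = √(2 × 9.81 × 2.1 / 2) = 4.539 m/s.
The angular speed follows from ω = v/R = 4.539/0.29 ≈ 15.7 rad/s.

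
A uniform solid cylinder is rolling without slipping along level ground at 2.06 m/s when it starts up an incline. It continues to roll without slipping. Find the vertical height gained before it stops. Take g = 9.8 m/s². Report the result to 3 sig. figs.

h ≈ 0.325 m

Here I = (1/2)MR², so the shape factor k = I/(MR²) = 0.5.
Since it rolls without slipping, ω = v/R and KE = ½Mv² + ½Iω² = ½(1+k)Mv² = (3/4)Mv².
At the top the kinetic energy is zero, so (3/4)Mv₀² = Mgh.
Thus h = (1+k)v₀²/(2g) = 1.5 × 2.06² / (2 × 9.8) ≈ 0.325 m.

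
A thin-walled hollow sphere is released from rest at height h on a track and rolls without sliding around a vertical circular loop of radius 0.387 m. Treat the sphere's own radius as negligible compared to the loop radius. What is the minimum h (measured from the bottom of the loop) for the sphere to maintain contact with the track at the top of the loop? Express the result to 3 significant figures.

For this body I = (2/3)MR², i.e. k = I/(MR²) = 2/3.
At the top of the loop, the minimum-contact condition is Mg = Mv_top²/r, so v_top² = gr.
With ω = v/R, the kinetic energy at speed v is ½(1+k)Mv² = (5/6)Mv².
Energy conservation from release (height h) to the top (height 2r): Mgh = Mg(2r) + (5/6)M·gr.
Thus h_min = 2r + (1+k)r/2 = r(2 + 1.667/2) = 0.387 × 2.833 ≈ 1.10 m.

h_min ≈ 1.10 m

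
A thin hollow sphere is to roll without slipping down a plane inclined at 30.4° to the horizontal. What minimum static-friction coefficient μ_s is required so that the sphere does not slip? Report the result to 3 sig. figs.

μ_min ≈ 0.235

With I = (2/3)MR², the ratio k = I/(MR²) is 2/3.
Newton's second law down the slope: Mg sinθ − f = Ma. The torque equation fR = Iα (with α = a/R) gives f = kMa.
These give a = g sinθ/(1+k) and the required friction f = kMg sinθ/(1+k).
The normal force is N = Mg cosθ, so μ_min = f/N = k tanθ/(1+k).
μ_min = (2/3) × tan30.4° / 1.667 ≈ 0.235.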